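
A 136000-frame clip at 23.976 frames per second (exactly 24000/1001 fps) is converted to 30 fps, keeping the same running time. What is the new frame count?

170170 frames

Target frames = source frames × (target rate / source rate) = 136000 × (30)/(24000/1001) = 136000 × 1001/800 = 170170.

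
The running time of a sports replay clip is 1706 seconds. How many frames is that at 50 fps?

Frames = 1706 × 50 = 85300.

85300 frames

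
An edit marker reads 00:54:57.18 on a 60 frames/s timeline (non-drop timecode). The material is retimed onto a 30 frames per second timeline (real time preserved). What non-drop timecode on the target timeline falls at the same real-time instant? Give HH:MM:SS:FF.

00:54:57:09

Source frame index: (0×3600 + 54×60 + 57) × 60 + 18 = 197838.
Real time: 197838 / (60) = 32973/10 s.
Target frame: (32973/10) × (30) = 98919.
At 30 labels/s: frame 98919 → 00:54:57:09.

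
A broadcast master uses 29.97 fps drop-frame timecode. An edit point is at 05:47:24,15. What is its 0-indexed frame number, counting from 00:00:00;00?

Complete 10-minute blocks: 34, each 17982 frames → 611388.
Remaining 7 whole minutes in the current block: 1800 + 6 × 1798 = 12588 frames.
Within the current minute: 24 × 30 + 15 − 2 = 733 (labels ;00/;01 skipped at this minute). Total = 611388 + 12588 + 733 = 624709.

624709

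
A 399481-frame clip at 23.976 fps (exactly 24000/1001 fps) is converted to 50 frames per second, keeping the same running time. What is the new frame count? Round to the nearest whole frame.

833084 frames

Frames at target rate = 399481 × (50) / (24000/1001) = 399880481/480 ≈ 833084.335.
Nearest whole frame: 833084.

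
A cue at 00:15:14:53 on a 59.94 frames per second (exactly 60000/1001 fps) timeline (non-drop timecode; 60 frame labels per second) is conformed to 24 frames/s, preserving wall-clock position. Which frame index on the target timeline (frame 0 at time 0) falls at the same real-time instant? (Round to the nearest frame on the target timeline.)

Source frame index: (0×3600 + 15×60 + 14) × 60 + 53 = 54893.
Real time: 54893 / (60000/1001) = 54947893/60000 s.
Target frame: (54947893/60000) × (24) = 54947893/2500 ≈ 21979.157 → 21979.

frame 21979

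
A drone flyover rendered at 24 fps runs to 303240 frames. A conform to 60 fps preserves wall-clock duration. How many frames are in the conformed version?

758100 frames

Frames at target rate = 303240 × (60) / (24) = 758100.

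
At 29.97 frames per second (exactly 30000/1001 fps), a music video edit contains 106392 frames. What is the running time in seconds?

Running time = 106392 / (30000/1001) = 3549.9464 s.

3549.9464 seconds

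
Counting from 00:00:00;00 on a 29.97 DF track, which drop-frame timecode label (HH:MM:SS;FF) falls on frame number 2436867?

22:35:10;07

Each 10-minute DF block holds 10 × 60 × 30 − 9 × 2 = 17982 frames. 2436867 ÷ 17982 → 135 full blocks, remainder 9297.
Within the partial block the first minute is 1800 frames and each further minute 1798, so 5 further minute boundaries passed. Total skipped labels = 18 × 135 + 2 × 5 = 2440.
Non-drop label index = 2436867 + 2440 = 2439307; at 30 labels/s that is 22:35:10:07, i.e. DF 22:35:10;07.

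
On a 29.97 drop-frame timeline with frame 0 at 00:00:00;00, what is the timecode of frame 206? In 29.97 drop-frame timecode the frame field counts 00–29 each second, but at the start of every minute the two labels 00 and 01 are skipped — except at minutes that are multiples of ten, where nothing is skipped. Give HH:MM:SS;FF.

00:00:06;26

Each 10-minute DF block holds 10 × 60 × 30 − 9 × 2 = 17982 frames. 206 ÷ 17982 → 0 full blocks, remainder 206.
Within the partial block the first minute is 1800 frames and each further minute 1798, so 0 further minute boundaries passed. Total skipped labels = 18 × 0 + 2 × 0 = 0.
Non-drop label index = 206 + 0 = 206; at 30 labels/s that is 00:00:06:26, i.e. DF 00:00:06;26.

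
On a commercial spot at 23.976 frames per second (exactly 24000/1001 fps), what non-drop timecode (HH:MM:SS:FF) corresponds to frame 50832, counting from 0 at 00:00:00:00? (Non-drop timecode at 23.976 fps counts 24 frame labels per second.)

00:35:18:00

50832 ÷ 24 = 2118 full seconds, remainder 0 frames.
2118 s = 0 h 35 min 18 s.
Timecode: 00:35:18:00.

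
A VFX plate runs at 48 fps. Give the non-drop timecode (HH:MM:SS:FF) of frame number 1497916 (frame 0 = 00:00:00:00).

1497916 ÷ 48 = 31206 full seconds, remainder 28 frames.
31206 s = 8 h 40 min 6 s.
Timecode: 08:40:06:28.

08:40:06:28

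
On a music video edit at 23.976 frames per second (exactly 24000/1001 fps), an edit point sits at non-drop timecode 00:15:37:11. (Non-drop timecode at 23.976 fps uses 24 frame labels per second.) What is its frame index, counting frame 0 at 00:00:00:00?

Total seconds to the label: (0 × 3600 + 15 × 60 + 37) = 937.
Frame index = 937 × 24 + 11 = 22499.

frame 22499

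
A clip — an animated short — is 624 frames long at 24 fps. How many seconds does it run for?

Running time = 624 / (24) = 26 s.

26 seconds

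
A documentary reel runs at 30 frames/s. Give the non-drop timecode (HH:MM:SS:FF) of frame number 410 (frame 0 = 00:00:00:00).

00:00:13:20

410 ÷ 30 = 13 full seconds, remainder 20 frames.
13 s = 0 h 0 min 13 s.
Timecode: 00:00:13:20.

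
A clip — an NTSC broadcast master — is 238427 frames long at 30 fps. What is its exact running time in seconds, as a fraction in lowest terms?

238427/30 seconds

Running time = 238427 ÷ (30) = 238427 × 1/30 = 238427/30 s.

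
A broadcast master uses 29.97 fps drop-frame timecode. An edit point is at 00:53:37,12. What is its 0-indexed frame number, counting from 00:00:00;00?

96426

As if non-drop at 30 labels/s: (0 × 3600 + 53 × 60 + 37) × 30 + 12 = 96522.
Minute boundaries passed: 53; those not divisible by 10: 53 − 5 = 48; dropped labels = 2 × 48 = 96.
Actual frame index = 96522 − 96 = 96426.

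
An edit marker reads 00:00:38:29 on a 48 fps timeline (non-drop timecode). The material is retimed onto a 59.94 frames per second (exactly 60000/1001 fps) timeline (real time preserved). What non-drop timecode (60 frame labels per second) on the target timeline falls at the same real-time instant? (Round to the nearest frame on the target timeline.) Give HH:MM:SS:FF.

00:00:38:34

Source frame index: (0×3600 + 0×60 + 38) × 48 + 29 = 1853.
Real time: 1853 / (48) = 1853/48 s.
Target frame: (1853/48) × (60000/1001) = 2316250/1001 ≈ 2313.936 → 2314.
At 60 labels/s: frame 2314 → 00:00:38:34.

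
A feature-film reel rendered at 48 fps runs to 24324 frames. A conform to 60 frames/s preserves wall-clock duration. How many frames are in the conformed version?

Target frames = source frames × (target rate / source rate) = 24324 × (60)/(48) = 24324 × 5/4 = 30405.

30405 frames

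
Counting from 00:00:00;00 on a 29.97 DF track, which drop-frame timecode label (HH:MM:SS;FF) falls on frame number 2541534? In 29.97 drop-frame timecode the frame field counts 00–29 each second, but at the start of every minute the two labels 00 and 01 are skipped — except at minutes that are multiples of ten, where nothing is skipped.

Each 10-minute DF block holds 10 × 60 × 30 − 9 × 2 = 17982 frames. 2541534 ÷ 17982 → 141 full blocks, remainder 6072.
Within the partial block the first minute is 1800 frames and each further minute 1798, so 3 further minute boundaries passed. Total skipped labels = 18 × 141 + 2 × 3 = 2544.
Non-drop label index = 2541534 + 2544 = 2544078; at 30 labels/s that is 23:33:22:18, i.e. DF 23:33:22;18.

23:33:22;18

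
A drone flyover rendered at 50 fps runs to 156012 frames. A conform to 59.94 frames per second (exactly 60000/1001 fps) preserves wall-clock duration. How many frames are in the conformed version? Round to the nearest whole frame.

Frames at target rate = 156012 × (60000/1001) / (50) = 187214400/1001 ≈ 187027.373.
Nearest whole frame: 187027.

187027 frames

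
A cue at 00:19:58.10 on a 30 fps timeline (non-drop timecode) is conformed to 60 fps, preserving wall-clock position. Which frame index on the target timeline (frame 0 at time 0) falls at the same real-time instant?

Source frame index: (0×3600 + 19×60 + 58) × 30 + 10 = 35950.
Real time: 35950 / (30) = 3595/3 s.
Target frame: (3595/3) × (60) = 71900.

frame 71900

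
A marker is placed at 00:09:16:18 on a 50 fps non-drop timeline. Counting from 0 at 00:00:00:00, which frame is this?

Total seconds to the label: (0 × 3600 + 9 × 60 + 16) = 556.
Frame index = 556 × 50 + 18 = 27818.

frame 27818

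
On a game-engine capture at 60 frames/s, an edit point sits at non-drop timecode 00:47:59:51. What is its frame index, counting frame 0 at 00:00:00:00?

Total seconds to the label: (0 × 3600 + 47 × 60 + 59) = 2879.
Frame index = 2879 × 60 + 51 = 172791.

172791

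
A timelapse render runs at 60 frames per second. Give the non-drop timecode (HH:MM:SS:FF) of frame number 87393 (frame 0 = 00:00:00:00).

87393 ÷ 60 = 1456 full seconds, remainder 33 frames.
1456 s = 0 h 24 min 16 s.
Timecode: 00:24:16:33.

00:24:16:33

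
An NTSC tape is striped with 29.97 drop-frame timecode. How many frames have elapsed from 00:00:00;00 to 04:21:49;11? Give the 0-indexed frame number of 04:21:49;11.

470811

Complete 10-minute blocks: 26, each 17982 frames → 467532.
Remaining 1 whole minute in the current block: 1800 + 0 × 1798 = 1800 frames.
Within the current minute: 49 × 30 + 11 − 2 = 1479 (labels ;00/;01 skipped at this minute). Total = 467532 + 1800 + 1479 = 470811.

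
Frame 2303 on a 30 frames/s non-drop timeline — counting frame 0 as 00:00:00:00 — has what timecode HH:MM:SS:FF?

00:01:16:23

2303 ÷ 30 = 76 full seconds, remainder 23 frames.
76 s = 0 h 1 min 16 s.
Timecode: 00:01:16:23.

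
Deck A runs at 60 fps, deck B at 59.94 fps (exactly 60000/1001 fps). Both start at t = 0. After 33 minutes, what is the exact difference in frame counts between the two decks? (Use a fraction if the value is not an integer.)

33 min = 1980 s.
A emits 60 × 1980 = 118800 frames; B emits 60000/1001 × 1980 = 10800000/91.
Difference = 10800/91 frames (≈ 118.6813); B is behind A.

10800/91 frames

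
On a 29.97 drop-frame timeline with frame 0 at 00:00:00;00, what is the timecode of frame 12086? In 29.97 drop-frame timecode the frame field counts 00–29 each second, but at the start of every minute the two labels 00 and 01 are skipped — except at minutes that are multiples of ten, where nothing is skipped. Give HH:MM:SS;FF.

00:06:43;08

Ten DF minutes hold 17982 frames, so frame 12086 lies in block 0 (frames 0–17981) with 12086 frames into that block.
The block's first minute is 1800 frames and the rest 1798 each; 12086 frames reaches minute 6, so 0 × 18 + 6 × 2 = 12 labels have been skipped so far.
Adding those back, label number 12086 + 12 = 12098 at 30 labels/s is 403 s + 8 f = 0 h 6 min 43 s frame 8, i.e. 00:06:43;08.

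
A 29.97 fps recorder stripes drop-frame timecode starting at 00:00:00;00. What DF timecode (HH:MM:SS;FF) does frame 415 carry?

Ten DF minutes hold 17982 frames, so frame 415 lies in block 0 (frames 0–17981) with 415 frames into that block.
The block's first minute is 1800 frames and the rest 1798 each; 415 frames reaches minute 0, so 0 × 18 + 0 × 2 = 0 labels have been skipped so far.
Adding those back, label number 415 + 0 = 415 at 30 labels/s is 13 s + 25 f = 0 h 0 min 13 s frame 25, i.e. 00:00:13;25.

00:00:13;25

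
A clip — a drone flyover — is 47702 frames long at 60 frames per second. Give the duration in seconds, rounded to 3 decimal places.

Running time = 47702 × 1/60 = 23851/30 s ≈ 795.033 s.

795.033 seconds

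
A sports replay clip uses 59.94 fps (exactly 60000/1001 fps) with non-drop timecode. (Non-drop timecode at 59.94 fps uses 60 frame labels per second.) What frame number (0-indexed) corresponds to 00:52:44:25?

Total seconds to the label: (0 × 3600 + 52 × 60 + 44) = 3164.
Frame index = 3164 × 60 + 25 = 189865.

frame 189865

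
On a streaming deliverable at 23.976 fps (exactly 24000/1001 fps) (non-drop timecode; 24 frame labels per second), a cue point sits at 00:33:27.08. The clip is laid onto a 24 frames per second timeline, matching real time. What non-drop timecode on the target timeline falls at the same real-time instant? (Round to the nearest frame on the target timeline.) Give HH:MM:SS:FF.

Source frame index: (0×3600 + 33×60 + 27) × 24 + 8 = 48176.
Real time: 48176 / (24000/1001) = 3014011/1500 s.
Target frame: (3014011/1500) × (24) = 6028022/125 ≈ 48224.176 → 48224.
At 24 labels/s: frame 48224 → 00:33:29:08.

00:33:29:08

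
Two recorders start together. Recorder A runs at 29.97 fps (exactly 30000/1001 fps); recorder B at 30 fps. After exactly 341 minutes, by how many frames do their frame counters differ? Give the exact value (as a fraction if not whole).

341 min = 20460 s.
A emits 30000/1001 × 20460 = 55800000/91 frames; B emits 30 × 20460 = 613800.
Difference = 55800/91 frames (≈ 613.1868); B is ahead of A.

55800/91 frames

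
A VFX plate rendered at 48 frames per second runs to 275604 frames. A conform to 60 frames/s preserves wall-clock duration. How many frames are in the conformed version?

Target frames = source frames × (target rate / source rate) = 275604 × (60)/(48) = 275604 × 5/4 = 344505.

344505 frames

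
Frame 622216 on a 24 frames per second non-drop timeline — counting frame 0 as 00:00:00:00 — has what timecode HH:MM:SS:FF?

622216 ÷ 24 = 25925 full seconds, remainder 16 frames.
25925 s = 7 h 12 min 5 s.
Timecode: 07:12:05:16.

07:12:05:16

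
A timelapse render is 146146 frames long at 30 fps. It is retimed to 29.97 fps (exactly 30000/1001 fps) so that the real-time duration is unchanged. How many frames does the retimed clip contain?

146000 frames

Target frames = source frames × (target rate / source rate) = 146146 × (30000/1001)/(30) = 146146 × 1000/1001 = 146000.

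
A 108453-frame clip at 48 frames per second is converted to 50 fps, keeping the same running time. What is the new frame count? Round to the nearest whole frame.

112972 frames

Frames at target rate = 108453 × (50) / (48) = 903775/8 ≈ 112971.875.
Nearest whole frame: 112972.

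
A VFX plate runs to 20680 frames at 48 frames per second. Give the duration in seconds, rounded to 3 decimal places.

430.833 seconds

Running time = 20680 × 1/48 = 2585/6 s ≈ 430.833 s.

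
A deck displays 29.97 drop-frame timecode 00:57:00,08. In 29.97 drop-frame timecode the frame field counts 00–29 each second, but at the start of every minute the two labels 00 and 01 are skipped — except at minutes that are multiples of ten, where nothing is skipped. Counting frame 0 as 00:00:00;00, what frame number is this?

102504

As if non-drop at 30 labels/s: (0 × 3600 + 57 × 60 + 0) × 30 + 8 = 102608.
Minute boundaries passed: 57; those not divisible by 10: 57 − 5 = 52; dropped labels = 2 × 52 = 104.
Actual frame index = 102608 − 104 = 102504.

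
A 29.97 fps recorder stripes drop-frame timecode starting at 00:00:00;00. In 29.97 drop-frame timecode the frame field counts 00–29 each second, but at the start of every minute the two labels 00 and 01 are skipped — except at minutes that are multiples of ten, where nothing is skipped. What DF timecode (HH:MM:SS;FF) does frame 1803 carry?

Each 10-minute DF block holds 10 × 60 × 30 − 9 × 2 = 17982 frames. 1803 ÷ 17982 → 0 full blocks, remainder 1803.
Within the partial block the first minute is 1800 frames and each further minute 1798, so 1 further minute boundary passed. Total skipped labels = 18 × 0 + 2 × 1 = 2.
Non-drop label index = 1803 + 2 = 1805; at 30 labels/s that is 00:01:00:05, i.e. DF 00:01:00;05.

00:01:00;05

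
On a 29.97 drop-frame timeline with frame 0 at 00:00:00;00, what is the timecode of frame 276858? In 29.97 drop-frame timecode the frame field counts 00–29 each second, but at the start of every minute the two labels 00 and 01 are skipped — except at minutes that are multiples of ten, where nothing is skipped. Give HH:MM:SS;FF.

02:33:57;24

Each 10-minute DF block holds 10 × 60 × 30 − 9 × 2 = 17982 frames. 276858 ÷ 17982 → 15 full blocks, remainder 7128.
Within the partial block the first minute is 1800 frames and each further minute 1798, so 3 further minute boundaries passed. Total skipped labels = 18 × 15 + 2 × 3 = 276.
Non-drop label index = 276858 + 276 = 277134; at 30 labels/s that is 02:33:57:24, i.e. DF 02:33:57;24.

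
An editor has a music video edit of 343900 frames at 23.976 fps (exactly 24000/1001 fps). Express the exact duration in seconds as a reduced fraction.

Running time = 343900 ÷ (24000/1001) = 343900 × 1001/24000 = 3442439/240 s.

3442439/240 seconds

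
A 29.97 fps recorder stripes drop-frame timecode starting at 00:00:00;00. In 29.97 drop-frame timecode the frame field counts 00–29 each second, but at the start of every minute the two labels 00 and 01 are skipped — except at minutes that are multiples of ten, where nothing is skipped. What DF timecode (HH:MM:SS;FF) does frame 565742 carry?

Each 10-minute DF block holds 10 × 60 × 30 − 9 × 2 = 17982 frames. 565742 ÷ 17982 → 31 full blocks, remainder 8300.
Within the partial block the first minute is 1800 frames and each further minute 1798, so 4 further minute boundaries passed. Total skipped labels = 18 × 31 + 2 × 4 = 566.
Non-drop label index = 565742 + 566 = 566308; at 30 labels/s that is 05:14:36:28, i.e. DF 05:14:36;28.

05:14:36;28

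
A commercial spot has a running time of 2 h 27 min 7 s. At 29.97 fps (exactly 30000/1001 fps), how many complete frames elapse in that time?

2 h 27 min 7 s = 8827 s.
Frames = 8827 × 30000/1001 = 2910000/11 ≈ 264545.4545.
Complete frames: 264545.

264545 frames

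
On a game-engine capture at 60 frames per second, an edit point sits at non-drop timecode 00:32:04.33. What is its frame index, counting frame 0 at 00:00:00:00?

Total seconds to the label: (0 × 3600 + 32 × 60 + 4) = 1924.
Frame index = 1924 × 60 + 33 = 115473.

115473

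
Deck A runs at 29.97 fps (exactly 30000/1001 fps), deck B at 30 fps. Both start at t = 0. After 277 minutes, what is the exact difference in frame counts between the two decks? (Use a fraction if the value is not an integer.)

277 min = 16620 s.
A emits 30000/1001 × 16620 = 498600000/1001 frames; B emits 30 × 16620 = 498600.
Difference = 498600/1001 frames (≈ 498.1019); B is ahead of A.

498600/1001 frames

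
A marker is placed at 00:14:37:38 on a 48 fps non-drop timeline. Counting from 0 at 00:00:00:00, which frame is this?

42134

Total seconds to the label: (0 × 3600 + 14 × 60 + 37) = 877.
Frame index = 877 × 48 + 38 = 42134.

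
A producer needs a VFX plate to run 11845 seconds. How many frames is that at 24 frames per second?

Frames = 11845 × 24 = 284280.

284280 frames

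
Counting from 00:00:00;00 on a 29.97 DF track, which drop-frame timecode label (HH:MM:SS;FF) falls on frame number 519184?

Ten DF minutes hold 17982 frames, so frame 519184 lies in block 28 (frames 503496–521477) with 15688 frames into that block.
The block's first minute is 1800 frames and the rest 1798 each; 15688 frames reaches minute 8, so 28 × 18 + 8 × 2 = 520 labels have been skipped so far.
Adding those back, label number 519184 + 520 = 519704 at 30 labels/s is 17323 s + 14 f = 4 h 48 min 43 s frame 14, i.e. 04:48:43;14.

04:48:43;14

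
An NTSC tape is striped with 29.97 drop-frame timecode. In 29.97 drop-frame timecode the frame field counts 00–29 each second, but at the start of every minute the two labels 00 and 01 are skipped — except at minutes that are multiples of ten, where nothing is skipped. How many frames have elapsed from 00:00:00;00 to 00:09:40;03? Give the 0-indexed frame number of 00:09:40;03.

Complete 10-minute blocks: 0, each 17982 frames → 0.
Remaining 9 whole minutes in the current block: 1800 + 8 × 1798 = 16184 frames.
Within the current minute: 40 × 30 + 3 − 2 = 1201 (labels ;00/;01 skipped at this minute). Total = 0 + 16184 + 1201 = 17385.

17385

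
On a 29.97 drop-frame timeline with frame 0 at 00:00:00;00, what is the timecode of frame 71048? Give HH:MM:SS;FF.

00:39:30;20

Each 10-minute DF block holds 10 × 60 × 30 − 9 × 2 = 17982 frames. 71048 ÷ 17982 → 3 full blocks, remainder 17102.
Within the partial block the first minute is 1800 frames and each further minute 1798, so 9 further minute boundaries passed. Total skipped labels = 18 × 3 + 2 × 9 = 72.
Non-drop label index = 71048 + 72 = 71120; at 30 labels/s that is 00:39:30:20, i.e. DF 00:39:30;20.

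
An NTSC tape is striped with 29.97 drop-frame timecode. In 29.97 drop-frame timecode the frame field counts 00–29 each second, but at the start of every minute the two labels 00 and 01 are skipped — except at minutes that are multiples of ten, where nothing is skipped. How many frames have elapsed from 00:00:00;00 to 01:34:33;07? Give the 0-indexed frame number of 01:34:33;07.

170027

As if non-drop at 30 labels/s: (1 × 3600 + 34 × 60 + 33) × 30 + 7 = 170197.
Minute boundaries passed: 94; those not divisible by 10: 94 − 9 = 85; dropped labels = 2 × 85 = 170.
Actual frame index = 170197 − 170 = 170027.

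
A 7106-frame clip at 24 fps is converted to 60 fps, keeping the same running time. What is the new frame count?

Frames at target rate = 7106 × (60) / (24) = 17765.

17765 frames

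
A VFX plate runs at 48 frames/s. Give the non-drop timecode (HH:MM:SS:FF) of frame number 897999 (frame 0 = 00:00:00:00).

897999 ÷ 48 = 18708 full seconds, remainder 15 frames.
18708 s = 5 h 11 min 48 s.
Timecode: 05:11:48:15.

05:11:48:15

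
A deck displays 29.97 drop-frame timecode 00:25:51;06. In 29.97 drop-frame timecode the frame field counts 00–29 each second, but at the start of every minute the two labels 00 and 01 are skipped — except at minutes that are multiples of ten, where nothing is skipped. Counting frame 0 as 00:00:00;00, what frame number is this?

As if non-drop at 30 labels/s: (0 × 3600 + 25 × 60 + 51) × 30 + 6 = 46536.
Minute boundaries passed: 25; those not divisible by 10: 25 − 2 = 23; dropped labels = 2 × 23 = 46.
Actual frame index = 46536 − 46 = 46490.

46490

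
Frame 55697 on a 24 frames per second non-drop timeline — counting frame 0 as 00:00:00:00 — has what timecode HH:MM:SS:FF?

00:38:40:17

55697 ÷ 24 = 2320 full seconds, remainder 17 frames.
2320 s = 0 h 38 min 40 s.
Timecode: 00:38:40:17.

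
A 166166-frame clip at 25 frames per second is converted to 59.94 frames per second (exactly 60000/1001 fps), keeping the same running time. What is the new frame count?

398400 frames

Target frames = source frames × (target rate / source rate) = 166166 × (60000/1001)/(25) = 166166 × 2400/1001 = 398400.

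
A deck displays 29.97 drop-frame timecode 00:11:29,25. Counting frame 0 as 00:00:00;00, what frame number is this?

20675

Complete 10-minute blocks: 1, each 17982 frames → 17982.
Remaining 1 whole minute in the current block: 1800 + 0 × 1798 = 1800 frames.
Within the current minute: 29 × 30 + 25 − 2 = 893 (labels ;00/;01 skipped at this minute). Total = 17982 + 1800 + 893 = 20675.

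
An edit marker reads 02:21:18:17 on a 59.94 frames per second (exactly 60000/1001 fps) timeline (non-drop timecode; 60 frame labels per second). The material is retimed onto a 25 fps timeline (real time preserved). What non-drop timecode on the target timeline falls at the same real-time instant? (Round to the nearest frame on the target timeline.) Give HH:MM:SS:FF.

02:21:26:19

Source frame index: (2×3600 + 21×60 + 18) × 60 + 17 = 508697.
Real time: 508697 / (60000/1001) = 509205697/60000 s.
Target frame: (509205697/60000) × (25) = 509205697/2400 ≈ 212169.040 → 212169.
At 25 labels/s: frame 212169 → 02:21:26:19.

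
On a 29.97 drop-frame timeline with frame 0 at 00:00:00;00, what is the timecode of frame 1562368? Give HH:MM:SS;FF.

14:28:51;02

Each 10-minute DF block holds 10 × 60 × 30 − 9 × 2 = 17982 frames. 1562368 ÷ 17982 → 86 full blocks, remainder 15916.
Within the partial block the first minute is 1800 frames and each further minute 1798, so 8 further minute boundaries passed. Total skipped labels = 18 × 86 + 2 × 8 = 1564.
Non-drop label index = 1562368 + 1564 = 1563932; at 30 labels/s that is 14:28:51:02, i.e. DF 14:28:51;02.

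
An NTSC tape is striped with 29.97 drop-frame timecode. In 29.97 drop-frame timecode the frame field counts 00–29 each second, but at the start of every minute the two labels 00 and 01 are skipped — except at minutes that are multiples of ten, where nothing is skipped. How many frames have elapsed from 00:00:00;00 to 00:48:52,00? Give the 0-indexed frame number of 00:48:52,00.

87872

Complete 10-minute blocks: 4, each 17982 frames → 71928.
Remaining 8 whole minutes in the current block: 1800 + 7 × 1798 = 14386 frames.
Within the current minute: 52 × 30 + 0 − 2 = 1558 (labels ;00/;01 skipped at this minute). Total = 71928 + 14386 + 1558 = 87872.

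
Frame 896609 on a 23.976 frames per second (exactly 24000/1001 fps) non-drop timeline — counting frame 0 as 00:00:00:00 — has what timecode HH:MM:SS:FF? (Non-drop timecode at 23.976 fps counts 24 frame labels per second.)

10:22:38:17

896609 ÷ 24 = 37358 full seconds, remainder 17 frames.
37358 s = 10 h 22 min 38 s.
Timecode: 10:22:38:17.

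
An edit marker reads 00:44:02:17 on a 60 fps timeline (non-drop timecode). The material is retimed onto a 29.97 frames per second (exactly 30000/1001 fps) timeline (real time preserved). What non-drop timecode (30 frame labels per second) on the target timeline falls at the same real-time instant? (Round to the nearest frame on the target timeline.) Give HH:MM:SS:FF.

Source frame index: (0×3600 + 44×60 + 2) × 60 + 17 = 158537.
Real time: 158537 / (60) = 158537/60 s.
Target frame: (158537/60) × (30000/1001) = 79268500/1001 ≈ 79189.311 → 79189.
At 30 labels/s: frame 79189 → 00:43:59:19.

00:43:59:19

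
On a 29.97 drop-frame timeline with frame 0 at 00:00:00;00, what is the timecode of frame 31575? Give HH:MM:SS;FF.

00:17:33;17

Each 10-minute DF block holds 10 × 60 × 30 − 9 × 2 = 17982 frames. 31575 ÷ 17982 → 1 full block, remainder 13593.
Within the partial block the first minute is 1800 frames and each further minute 1798, so 7 further minute boundaries passed. Total skipped labels = 18 × 1 + 2 × 7 = 32.
Non-drop label index = 31575 + 32 = 31607; at 30 labels/s that is 00:17:33:17, i.e. DF 00:17:33;17.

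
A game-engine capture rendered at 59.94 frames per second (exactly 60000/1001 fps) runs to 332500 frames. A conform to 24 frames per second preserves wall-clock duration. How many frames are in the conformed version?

133133 frames

Target frames = source frames × (target rate / source rate) = 332500 × (24)/(60000/1001) = 332500 × 1001/2500 = 133133.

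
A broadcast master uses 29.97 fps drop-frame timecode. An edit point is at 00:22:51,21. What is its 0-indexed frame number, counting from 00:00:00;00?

41111

As if non-drop at 30 labels/s: (0 × 3600 + 22 × 60 + 51) × 30 + 21 = 41151.
Minute boundaries passed: 22; those not divisible by 10: 22 − 2 = 20; dropped labels = 2 × 20 = 40.
Actual frame index = 41151 − 40 = 41111.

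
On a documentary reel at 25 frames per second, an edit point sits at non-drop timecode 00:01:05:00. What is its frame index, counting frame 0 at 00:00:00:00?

Total seconds to the label: (0 × 3600 + 1 × 60 + 5) = 65.
Frame index = 65 × 25 + 0 = 1625.

frame 1625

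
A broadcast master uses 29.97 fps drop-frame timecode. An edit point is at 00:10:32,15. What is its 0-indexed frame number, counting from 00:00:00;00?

As if non-drop at 30 labels/s: (0 × 3600 + 10 × 60 + 32) × 30 + 15 = 18975.
Minute boundaries passed: 10; those not divisible by 10: 10 − 1 = 9; dropped labels = 2 × 9 = 18.
Actual frame index = 18975 − 18 = 18957.

18957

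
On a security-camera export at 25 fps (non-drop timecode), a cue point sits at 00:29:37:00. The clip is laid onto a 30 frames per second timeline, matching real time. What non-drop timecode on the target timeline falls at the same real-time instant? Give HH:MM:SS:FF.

Source frame index: (0×3600 + 29×60 + 37) × 25 + 0 = 44425.
Real time: 44425 / (25) = 1777 s.
Target frame: (1777) × (30) = 53310.
At 30 labels/s: frame 53310 → 00:29:37:00.

00:29:37:00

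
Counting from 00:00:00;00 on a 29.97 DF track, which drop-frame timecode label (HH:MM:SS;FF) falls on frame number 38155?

Each 10-minute DF block holds 10 × 60 × 30 − 9 × 2 = 17982 frames. 38155 ÷ 17982 → 2 full blocks, remainder 2191.
Within the partial block the first minute is 1800 frames and each further minute 1798, so 1 further minute boundary passed. Total skipped labels = 18 × 2 + 2 × 1 = 38.
Non-drop label index = 38155 + 38 = 38193; at 30 labels/s that is 00:21:13:03, i.e. DF 00:21:13;03.

00:21:13;03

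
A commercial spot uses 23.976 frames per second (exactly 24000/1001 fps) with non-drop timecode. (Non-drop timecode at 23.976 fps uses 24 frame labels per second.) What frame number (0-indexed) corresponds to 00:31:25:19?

frame 45259

Total seconds to the label: (0 × 3600 + 31 × 60 + 25) = 1885.
Frame index = 1885 × 24 + 19 = 45259.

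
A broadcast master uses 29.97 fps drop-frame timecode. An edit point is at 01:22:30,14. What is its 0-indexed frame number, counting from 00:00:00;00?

148366

Complete 10-minute blocks: 8, each 17982 frames → 143856.
Remaining 2 whole minutes in the current block: 1800 + 1 × 1798 = 3598 frames.
Within the current minute: 30 × 30 + 14 − 2 = 912 (labels ;00/;01 skipped at this minute). Total = 143856 + 3598 + 912 = 148366.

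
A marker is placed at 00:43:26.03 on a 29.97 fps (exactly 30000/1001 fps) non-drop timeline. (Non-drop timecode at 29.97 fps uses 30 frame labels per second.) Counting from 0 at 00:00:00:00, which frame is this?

78183

Total seconds to the label: (0 × 3600 + 43 × 60 + 26) = 2606.
Frame index = 2606 × 30 + 3 = 78183.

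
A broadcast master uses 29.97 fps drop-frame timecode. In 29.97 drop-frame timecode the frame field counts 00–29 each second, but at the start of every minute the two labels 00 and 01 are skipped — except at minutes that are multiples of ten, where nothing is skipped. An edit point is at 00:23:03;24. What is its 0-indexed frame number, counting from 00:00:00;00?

41472

As if non-drop at 30 labels/s: (0 × 3600 + 23 × 60 + 3) × 30 + 24 = 41514.
Minute boundaries passed: 23; those not divisible by 10: 23 − 2 = 21; dropped labels = 2 × 21 = 42.
Actual frame index = 41514 − 42 = 41472.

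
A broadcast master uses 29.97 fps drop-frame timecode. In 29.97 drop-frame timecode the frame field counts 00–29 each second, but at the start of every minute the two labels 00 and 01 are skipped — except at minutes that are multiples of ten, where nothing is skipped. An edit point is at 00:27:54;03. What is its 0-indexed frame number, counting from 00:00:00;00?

As if non-drop at 30 labels/s: (0 × 3600 + 27 × 60 + 54) × 30 + 3 = 50223.
Minute boundaries passed: 27; those not divisible by 10: 27 − 2 = 25; dropped labels = 2 × 25 = 50.
Actual frame index = 50223 − 50 = 50173.

50173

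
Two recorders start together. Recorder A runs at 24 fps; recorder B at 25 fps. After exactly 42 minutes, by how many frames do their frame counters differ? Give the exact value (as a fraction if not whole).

2520 frames

42 min = 2520 s.
A emits 24 × 2520 = 60480 frames; B emits 25 × 2520 = 63000.
Difference = 2520 frames; B is ahead of A.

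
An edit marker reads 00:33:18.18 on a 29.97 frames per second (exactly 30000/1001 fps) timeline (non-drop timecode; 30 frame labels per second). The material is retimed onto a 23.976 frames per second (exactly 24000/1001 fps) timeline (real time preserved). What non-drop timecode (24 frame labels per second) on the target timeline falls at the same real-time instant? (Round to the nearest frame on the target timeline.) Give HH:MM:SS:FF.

Source frame index: (0×3600 + 33×60 + 18) × 30 + 18 = 59958.
Real time: 59958 / (30000/1001) = 10002993/5000 s.
Target frame: (10002993/5000) × (24000/1001) = 239832/5 ≈ 47966.400 → 47966.
At 24 labels/s: frame 47966 → 00:33:18:14.

00:33:18:14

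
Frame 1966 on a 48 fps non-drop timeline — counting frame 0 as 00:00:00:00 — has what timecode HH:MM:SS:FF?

00:00:40:46

1966 ÷ 48 = 40 full seconds, remainder 46 frames.
40 s = 0 h 0 min 40 s.
Timecode: 00:00:40:46.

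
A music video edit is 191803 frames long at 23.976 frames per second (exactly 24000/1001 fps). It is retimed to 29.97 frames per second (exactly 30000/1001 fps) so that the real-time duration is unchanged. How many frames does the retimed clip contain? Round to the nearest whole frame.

239754 frames

Frames at target rate = 191803 × (30000/1001) / (24000/1001) = 959015/4 ≈ 239753.750.
Nearest whole frame: 239754.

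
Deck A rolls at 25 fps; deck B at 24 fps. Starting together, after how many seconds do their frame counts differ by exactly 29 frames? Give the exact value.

The gap grows by |24 − 25| = 1 frame per second.
Time for a 29-frame gap: 29 ÷ (1) = 29 s.

29 seconds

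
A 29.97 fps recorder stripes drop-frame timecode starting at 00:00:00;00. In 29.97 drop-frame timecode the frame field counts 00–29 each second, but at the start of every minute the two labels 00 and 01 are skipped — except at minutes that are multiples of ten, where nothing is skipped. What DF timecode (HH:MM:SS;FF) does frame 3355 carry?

00:01:51;27

Ten DF minutes hold 17982 frames, so frame 3355 lies in block 0 (frames 0–17981) with 3355 frames into that block.
The block's first minute is 1800 frames and the rest 1798 each; 3355 frames reaches minute 1, so 0 × 18 + 1 × 2 = 2 labels have been skipped so far.
Adding those back, label number 3355 + 2 = 3357 at 30 labels/s is 111 s + 27 f = 0 h 1 min 51 s frame 27, i.e. 00:01:51;27.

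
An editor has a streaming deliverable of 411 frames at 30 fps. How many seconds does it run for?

13.7 seconds

Running time = 411 / (30) = 13.7 s.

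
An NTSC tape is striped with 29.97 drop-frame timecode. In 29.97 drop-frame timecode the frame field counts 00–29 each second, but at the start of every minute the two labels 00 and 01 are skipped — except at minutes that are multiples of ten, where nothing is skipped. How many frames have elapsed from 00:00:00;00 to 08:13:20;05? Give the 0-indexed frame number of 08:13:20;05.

887117

Complete 10-minute blocks: 49, each 17982 frames → 881118.
Remaining 3 whole minutes in the current block: 1800 + 2 × 1798 = 5396 frames.
Within the current minute: 20 × 30 + 5 − 2 = 603 (labels ;00/;01 skipped at this minute). Total = 881118 + 5396 + 603 = 887117.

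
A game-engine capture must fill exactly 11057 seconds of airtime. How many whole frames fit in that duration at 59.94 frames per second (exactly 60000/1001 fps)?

Frames = 11057 × 60000/1001 = 663420000/1001 ≈ 662757.2428.
Complete frames: 662757.

662757 frames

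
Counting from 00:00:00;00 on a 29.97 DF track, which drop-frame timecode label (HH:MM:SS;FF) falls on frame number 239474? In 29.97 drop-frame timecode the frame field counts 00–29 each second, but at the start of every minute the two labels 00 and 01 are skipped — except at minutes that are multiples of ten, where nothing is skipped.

Each 10-minute DF block holds 10 × 60 × 30 − 9 × 2 = 17982 frames. 239474 ÷ 17982 → 13 full blocks, remainder 5708.
Within the partial block the first minute is 1800 frames and each further minute 1798, so 3 further minute boundaries passed. Total skipped labels = 18 × 13 + 2 × 3 = 240.
Non-drop label index = 239474 + 240 = 239714; at 30 labels/s that is 02:13:10:14, i.e. DF 02:13:10;14.

02:13:10;14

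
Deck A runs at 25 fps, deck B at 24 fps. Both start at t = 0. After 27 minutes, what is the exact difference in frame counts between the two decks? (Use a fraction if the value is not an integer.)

27 min = 1620 s.
A emits 25 × 1620 = 40500 frames; B emits 24 × 1620 = 38880.
Difference = 1620 frames; B is behind A.

1620 frames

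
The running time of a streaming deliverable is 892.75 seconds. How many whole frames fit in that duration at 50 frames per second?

44637 frames

Frames = 892.75 × 50 = 89275/2 ≈ 44637.5000.
Complete frames: 44637.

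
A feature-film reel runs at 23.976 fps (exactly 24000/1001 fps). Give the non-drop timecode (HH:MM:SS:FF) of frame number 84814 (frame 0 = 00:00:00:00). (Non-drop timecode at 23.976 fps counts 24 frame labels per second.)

00:58:53:22

84814 ÷ 24 = 3533 full seconds, remainder 22 frames.
3533 s = 0 h 58 min 53 s.
Timecode: 00:58:53:22.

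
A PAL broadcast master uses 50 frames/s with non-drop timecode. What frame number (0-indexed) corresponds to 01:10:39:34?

211984

Total seconds to the label: (1 × 3600 + 10 × 60 + 39) = 4239.
Frame index = 4239 × 50 + 34 = 211984.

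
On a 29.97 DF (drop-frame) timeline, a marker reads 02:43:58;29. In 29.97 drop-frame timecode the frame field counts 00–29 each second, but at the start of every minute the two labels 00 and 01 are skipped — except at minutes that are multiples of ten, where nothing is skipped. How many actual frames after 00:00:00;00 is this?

294875

Complete 10-minute blocks: 16, each 17982 frames → 287712.
Remaining 3 whole minutes in the current block: 1800 + 2 × 1798 = 5396 frames.
Within the current minute: 58 × 30 + 29 − 2 = 1767 (labels ;00/;01 skipped at this minute). Total = 287712 + 5396 + 1767 = 294875.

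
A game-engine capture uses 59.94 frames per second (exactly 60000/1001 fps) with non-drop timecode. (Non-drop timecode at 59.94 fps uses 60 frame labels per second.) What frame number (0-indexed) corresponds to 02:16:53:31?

Total seconds to the label: (2 × 3600 + 16 × 60 + 53) = 8213.
Frame index = 8213 × 60 + 31 = 492811.

frame 492811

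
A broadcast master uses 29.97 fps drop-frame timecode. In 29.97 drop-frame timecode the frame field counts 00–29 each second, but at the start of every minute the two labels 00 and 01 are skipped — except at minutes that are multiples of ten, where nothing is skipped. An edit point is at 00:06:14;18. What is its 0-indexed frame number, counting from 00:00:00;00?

11226

As if non-drop at 30 labels/s: (0 × 3600 + 6 × 60 + 14) × 30 + 18 = 11238.
Minute boundaries passed: 6; those not divisible by 10: 6 − 0 = 6; dropped labels = 2 × 6 = 12.
Actual frame index = 11238 − 12 = 11226.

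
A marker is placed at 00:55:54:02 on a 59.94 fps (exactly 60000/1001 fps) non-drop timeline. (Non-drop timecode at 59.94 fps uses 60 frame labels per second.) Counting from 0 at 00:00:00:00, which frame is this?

frame 201242

Total seconds to the label: (0 × 3600 + 55 × 60 + 54) = 3354.
Frame index = 3354 × 60 + 2 = 201242.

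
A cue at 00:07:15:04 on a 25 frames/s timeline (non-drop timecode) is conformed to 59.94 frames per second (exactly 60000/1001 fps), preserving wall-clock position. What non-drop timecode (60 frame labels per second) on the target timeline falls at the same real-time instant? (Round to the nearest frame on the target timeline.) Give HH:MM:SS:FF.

00:07:14:44

Source frame index: (0×3600 + 7×60 + 15) × 25 + 4 = 10879.
Real time: 10879 / (25) = 10879/25 s.
Target frame: (10879/25) × (60000/1001) = 2373600/91 ≈ 26083.516 → 26084.
At 60 labels/s: frame 26084 → 00:07:14:44.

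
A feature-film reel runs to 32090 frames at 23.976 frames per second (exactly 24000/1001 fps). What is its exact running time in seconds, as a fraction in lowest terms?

3212209/2400 seconds

Running time = 32090 ÷ (24000/1001) = 32090 × 1001/24000 = 3212209/2400 s.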